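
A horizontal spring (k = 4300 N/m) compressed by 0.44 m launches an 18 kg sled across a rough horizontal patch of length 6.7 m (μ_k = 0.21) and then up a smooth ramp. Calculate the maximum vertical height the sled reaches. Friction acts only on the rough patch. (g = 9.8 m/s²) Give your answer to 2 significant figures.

h = 0.95 m

Spring energy: E₀ = ½kx² = ½(4300)(0.44)² = 416.24 J
Friction: W_f = μ_k mg d = (0.21)(18)(9.8)(6.7) = 248.2 J
Energy at base of ramp: E = 416.24 − 248.2 = 168.05 J
At max height all remaining energy is PE: mgh = E ⇒ h = E/(mg) = 168.05/(18 × 9.8) = 0.9526 m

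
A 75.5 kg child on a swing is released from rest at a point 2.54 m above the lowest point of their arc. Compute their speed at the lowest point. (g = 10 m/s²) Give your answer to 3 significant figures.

Mechanical energy is conserved (no friction): mgh = ½mv²
v = √(2gh) = √(2 × 10 × 2.54) = √50.800 = 7.127 m/s

v = 7.13 m/s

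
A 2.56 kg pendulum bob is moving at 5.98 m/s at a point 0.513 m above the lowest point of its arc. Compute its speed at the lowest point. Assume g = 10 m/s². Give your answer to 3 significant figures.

Mechanical energy is conserved (no friction): ½mv₀² + mgh = ½mv²
v² = v₀² + 2gh = (5.98)² + 2(10)(0.513) = 46.020
v = √46.020 = 6.784 m/s

v = 6.78 m/s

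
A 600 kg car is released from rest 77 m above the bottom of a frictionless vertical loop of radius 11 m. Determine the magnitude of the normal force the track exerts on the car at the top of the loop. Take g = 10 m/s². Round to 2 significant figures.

Energy from release to top (height 2r): mgh = ½mv_top² + mg(2r)
v_top² = 2g(h − 2r) = 2(10)(77 − 22.00) = 1100.0 m²/s²
At the top, both N and weight point toward the centre: N + mg = mv_top²/r
N = m(v_top²/r − g) = 600(1100.0/11 − 10) = 54000 N

N = 54000 N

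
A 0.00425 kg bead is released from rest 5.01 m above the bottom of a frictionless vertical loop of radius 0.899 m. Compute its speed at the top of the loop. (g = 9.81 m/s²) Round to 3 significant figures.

v = 7.94 m/s

Energy conservation: mgh = ½mv_top² + mg(2r)
v_top² = 2g(h − 2r) = 2(9.81)(5.01 − 1.798) = 63.02
v_top = 7.938 m/s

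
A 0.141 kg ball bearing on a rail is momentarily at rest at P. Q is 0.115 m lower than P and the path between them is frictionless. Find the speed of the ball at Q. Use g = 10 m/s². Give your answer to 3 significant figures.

Energy conservation between the two points: mgh = ½mv²
v = √(2gh) = √(2 × 10 × 0.115) = √2.3000 = 1.517 m/s

v = 1.52 m/s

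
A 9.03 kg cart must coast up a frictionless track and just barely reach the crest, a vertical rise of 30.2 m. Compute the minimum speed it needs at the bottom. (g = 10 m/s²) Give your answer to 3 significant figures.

At the top it is momentarily at rest, so all KE converts to PE: ½mv² = mgh
v = √(2gh) = √(2 × 10 × 30.2) = 24.58 m/s

v = 24.6 m/s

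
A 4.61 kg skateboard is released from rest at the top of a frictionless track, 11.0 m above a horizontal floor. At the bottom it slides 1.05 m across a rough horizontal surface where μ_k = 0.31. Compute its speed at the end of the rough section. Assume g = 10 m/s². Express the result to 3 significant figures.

Energy bookkeeping (friction removes W_f = μ_k N d):
mgh = ½mv² + μ_k m g d
W_f = μ_k mg d = (0.31)(4.61)(10)(1.05) = 15.01 J
½mv² = mgh − W_f = 507.10 − 15.01 = 492.09 J
v = √(2 × 492.09/4.61) = 14.61 m/s

v = 14.6 m/s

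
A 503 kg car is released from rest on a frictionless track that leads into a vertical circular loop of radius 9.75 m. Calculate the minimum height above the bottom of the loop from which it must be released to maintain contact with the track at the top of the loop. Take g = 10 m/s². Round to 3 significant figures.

At the top, for minimum speed gravity alone supplies the centripetal force: mg = mv_top²/r ⇒ v_top² = gr = 97.50 m²/s²
Energy conservation from release height h to the top (height 2r): mgh = ½mv_top² + mg(2r)
h = v_top²/(2g) + 2r = r/2 + 2r = 5r/2 = 24.38 m

h = 24.4 m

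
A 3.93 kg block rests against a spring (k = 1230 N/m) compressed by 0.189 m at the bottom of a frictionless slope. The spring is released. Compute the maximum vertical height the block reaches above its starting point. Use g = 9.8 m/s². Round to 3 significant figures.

h = 0.570 m

All spring PE becomes gravitational PE at the highest point: ½kx² = mgh
h = kx²/(2mg) = (1230)(0.189)²/(2 × 3.93 × 9.8) = 0.5704 m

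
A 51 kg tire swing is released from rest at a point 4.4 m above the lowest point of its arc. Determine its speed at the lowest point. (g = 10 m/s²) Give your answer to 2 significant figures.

By conservation of mechanical energy, mgh = ½mv²
The mass cancels from both sides.
v = √(2gh) = √(2 × 10 × 4.4) = √88.000 = 9.381 m/s

v = 9.4 m/s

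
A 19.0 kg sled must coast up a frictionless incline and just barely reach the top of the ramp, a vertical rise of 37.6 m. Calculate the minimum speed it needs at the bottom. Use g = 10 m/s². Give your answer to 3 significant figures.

At the top it is momentarily at rest, so all KE converts to PE: ½mv² = mgh
v = √(2gh) = √(2 × 10 × 37.6) = 27.42 m/s

v = 27.4 m/s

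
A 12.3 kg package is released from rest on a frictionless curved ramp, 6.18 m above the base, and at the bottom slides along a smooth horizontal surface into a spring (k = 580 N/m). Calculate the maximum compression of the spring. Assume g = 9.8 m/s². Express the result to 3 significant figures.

x = 1.60 m

Energy conservation (no friction) from release to max compression: mgh = ½kx²
x = √(2mgh/k) = √(2 × 12.3 × 9.8 × 6.18 / 580) = 1.603 m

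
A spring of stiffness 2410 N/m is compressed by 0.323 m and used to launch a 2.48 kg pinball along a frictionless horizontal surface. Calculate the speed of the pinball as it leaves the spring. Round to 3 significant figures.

Spring PE converts entirely to kinetic energy: ½kx² = ½mv²
v = x√(k/m) = 0.323 × √(2410/2.48) = 10.07 m/s

v = 10.1 m/s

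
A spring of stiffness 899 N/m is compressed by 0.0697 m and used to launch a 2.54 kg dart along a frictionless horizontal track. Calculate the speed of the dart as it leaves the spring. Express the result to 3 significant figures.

v = 1.31 m/s

Conservation of energy: ½kx² = ½mv²
v = x√(k/m) = 0.0697 × √(899/2.54) = 1.311 m/s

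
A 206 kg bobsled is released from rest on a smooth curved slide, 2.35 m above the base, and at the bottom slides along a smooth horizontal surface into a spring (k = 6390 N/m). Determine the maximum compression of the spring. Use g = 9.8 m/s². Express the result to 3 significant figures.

x = 1.22 m

At max compression the bobsled is momentarily at rest: mgh = ½kx²
x = √(2mgh/k) = √(2 × 206 × 9.8 × 2.35 / 6390) = 1.219 m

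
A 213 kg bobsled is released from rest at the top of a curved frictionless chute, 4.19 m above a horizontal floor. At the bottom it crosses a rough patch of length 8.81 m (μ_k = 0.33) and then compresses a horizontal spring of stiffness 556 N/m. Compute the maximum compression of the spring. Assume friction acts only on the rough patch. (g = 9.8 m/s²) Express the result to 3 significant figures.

Initial energy: E₁ = mgh = (213)(9.8)(4.19) = 8746.2 J
Friction removes W_f = μ_k mg d = (0.33)(213)(9.8)(8.81) = 6069 J
Energy reaching the spring: E = 8746.2 − 6069 = 2677.5 J
At max compression ½kx² = E ⇒ x = √(2E/k) = √(2 × 2677.5/556) = 3.103 m

x = 3.10 m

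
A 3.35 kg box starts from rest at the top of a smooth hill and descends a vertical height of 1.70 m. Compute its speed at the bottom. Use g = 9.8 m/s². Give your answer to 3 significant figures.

Mechanical energy is conserved (no friction): mgh = ½mv²
The mass cancels from both sides.
v = √(2gh) = √(2 × 9.8 × 1.70) = √33.320 = 5.772 m/s

v = 5.77 m/s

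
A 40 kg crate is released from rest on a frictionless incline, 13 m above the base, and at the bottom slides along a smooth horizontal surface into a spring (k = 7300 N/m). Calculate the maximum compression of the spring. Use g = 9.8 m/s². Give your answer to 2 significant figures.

Gravitational PE at the top equals spring PE at max compression: mgh = ½kx²
x = √(2mgh/k) = √(2 × 40 × 9.8 × 13 / 7300) = 1.182 m

x = 1.2 m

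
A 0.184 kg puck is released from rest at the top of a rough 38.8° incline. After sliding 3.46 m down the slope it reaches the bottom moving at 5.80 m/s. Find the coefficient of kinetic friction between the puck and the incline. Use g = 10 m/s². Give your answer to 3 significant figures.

Energy balance down the incline: mg L sinθ − ½mv² = μ_k (mg cosθ) L
mgL sinθ = 3.9892 J; ½mv² = 3.0949 J
W_f = 3.9892 − 3.0949 = 0.8943 J
μ_k = W_f/(mg cosθ · L) = 0.8943/(1.434 × 3.46) = 0.1803

μ_k = 0.180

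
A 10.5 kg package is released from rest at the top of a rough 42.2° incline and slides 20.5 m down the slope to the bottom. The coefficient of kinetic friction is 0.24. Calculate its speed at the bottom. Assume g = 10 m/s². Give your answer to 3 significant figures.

v = 14.2 m/s

Energy: mgh = ½mv² + W_f, with h = L sinθ and W_f = μ_k (mg cosθ) L
mgh = mgL sinθ = (10.5)(10)(20.5)sin42.2° = 1445.9 J
W_f = μ_k mg cosθ · L = (0.24)(10.5)(10)cos42.2°·20.5 = 382.7 J
½mv² = 1445.9 − 382.7 = 1063.2 J
v = √(2 × 1063.2/10.5) = 14.23 m/s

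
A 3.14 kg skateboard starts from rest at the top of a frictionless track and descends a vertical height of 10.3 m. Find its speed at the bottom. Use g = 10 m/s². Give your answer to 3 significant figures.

v = 14.4 m/s

Equating total energy at the two states: mgh = ½mv²
The mass cancels from both sides.
v = √(2gh) = √(2 × 10 × 10.3) = √206.00 = 14.35 m/s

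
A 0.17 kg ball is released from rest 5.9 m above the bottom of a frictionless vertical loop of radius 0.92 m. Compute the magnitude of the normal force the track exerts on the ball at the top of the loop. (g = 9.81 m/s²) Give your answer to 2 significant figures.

N = 13 N

Energy from release to top (height 2r): mgh = ½mv_top² + mg(2r)
v_top² = 2g(h − 2r) = 2(9.81)(5.9 − 1.840) = 79.657 m²/s²
At the top, both N and weight point toward the centre: N + mg = mv_top²/r
N = m(v_top²/r − g) = 0.17(79.657/0.92 − 9.81) = 13.05 N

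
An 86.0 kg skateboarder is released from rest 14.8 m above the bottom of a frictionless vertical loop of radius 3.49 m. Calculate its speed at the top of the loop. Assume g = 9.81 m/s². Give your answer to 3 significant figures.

Energy conservation: mgh = ½mv_top² + mg(2r)
v_top² = 2g(h − 2r) = 2(9.81)(14.8 − 6.980) = 153.4
v_top = 12.39 m/s

v = 12.4 m/s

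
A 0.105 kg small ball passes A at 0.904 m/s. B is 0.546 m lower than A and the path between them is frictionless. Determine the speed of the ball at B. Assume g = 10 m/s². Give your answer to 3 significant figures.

By conservation of mechanical energy, ½mv₀² + mgh = ½mv²
v² = v₀² + 2gh = (0.904)² + 2(10)(0.546) = 11.737
v = √11.737 = 3.426 m/s

v = 3.43 m/s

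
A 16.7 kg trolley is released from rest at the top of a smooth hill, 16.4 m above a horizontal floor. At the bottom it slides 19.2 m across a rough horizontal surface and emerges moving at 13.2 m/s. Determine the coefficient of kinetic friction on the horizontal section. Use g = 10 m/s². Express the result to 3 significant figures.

μ_k = 0.400

Energy bookkeeping (friction removes W_f = μ_k N d):
mgh = ½mv² + μ_k m g d
mgh = 2738.8 J; ½mv² = 1454.9 J
W_f = 2738.8 − 1454.9 = 1284 J
μ_k = W_f/(mg·d) = 1284/(167.0 × 19.2) = 0.4004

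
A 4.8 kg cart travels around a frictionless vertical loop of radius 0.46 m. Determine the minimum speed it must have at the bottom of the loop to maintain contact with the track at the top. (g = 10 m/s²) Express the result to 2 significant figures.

At the top: mg = mv_top²/r ⇒ v_top² = gr = 4.600 m²/s²
Energy from bottom to top (height 2r): ½mv_bot² = ½mv_top² + mg(2r)
v_bot² = gr + 4gr = 5gr = 23.00
v_bot = √(5gr) = 4.796 m/s

v = 4.8 m/s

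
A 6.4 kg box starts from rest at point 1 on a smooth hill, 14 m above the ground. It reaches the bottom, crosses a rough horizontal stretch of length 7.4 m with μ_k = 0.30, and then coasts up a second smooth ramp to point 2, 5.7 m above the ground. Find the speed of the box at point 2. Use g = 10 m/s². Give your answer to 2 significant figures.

v = 11 m/s

Energy at 1: mgh₁ = (6.4)(10)(14) = 896.00 J
Friction loss: W_f = μ_k mg d = 142.1 J
At 2: ½mv² + mgh₂ = mgh₁ − W_f
½mv² = 896.00 − 142.1 − 364.80 = 389.12 J
v = √(2 × 389.12/6.4) = 11.03 m/s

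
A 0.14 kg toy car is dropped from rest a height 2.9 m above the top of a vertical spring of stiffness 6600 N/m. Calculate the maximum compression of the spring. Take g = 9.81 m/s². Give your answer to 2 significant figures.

Measuring PE from the top of the relaxed spring, at max compression the car has dropped H + x with zero KE, so:
mg(H + x) = ½kx²
½(6600)x² − (0.14)(9.81)x − (0.14)(9.81)(2.9) = 0
3300x² − 1.373x − 3.983 = 0
x = [1.373 + √(1.886 + 52574)]/(2 × 3300) = 0.03495 m

x = 0.035 m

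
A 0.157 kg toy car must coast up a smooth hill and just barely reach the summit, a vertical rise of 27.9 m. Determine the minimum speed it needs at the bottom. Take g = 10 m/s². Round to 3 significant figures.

v = 23.6 m/s

At the top it is momentarily at rest, so all KE converts to PE: ½mv² = mgh
v = √(2gh) = √(2 × 10 × 27.9) = 23.62 m/s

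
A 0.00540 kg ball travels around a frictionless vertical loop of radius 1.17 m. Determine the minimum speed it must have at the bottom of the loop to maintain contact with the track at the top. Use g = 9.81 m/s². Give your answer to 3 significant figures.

At the top: mg = mv_top²/r ⇒ v_top² = gr = 11.48 m²/s²
Energy from bottom to top (height 2r): ½mv_bot² = ½mv_top² + mg(2r)
v_bot² = gr + 4gr = 5gr = 57.39
v_bot = √(5gr) = 7.576 m/s

v = 7.58 m/s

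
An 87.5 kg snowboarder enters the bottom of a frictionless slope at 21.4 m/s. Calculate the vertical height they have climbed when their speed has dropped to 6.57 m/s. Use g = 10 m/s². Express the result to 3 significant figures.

h = 20.7 m

Conservation of energy: ½mv₁² = ½mv₂² + mgh
h = (v₁² − v₂²)/(2g) = (21.4² − 6.57²)/(2 × 10) = 20.74 m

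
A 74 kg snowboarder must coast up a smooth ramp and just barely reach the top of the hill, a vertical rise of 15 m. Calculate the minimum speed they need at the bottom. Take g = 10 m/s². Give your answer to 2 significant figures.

v = 17 m/s

At the top they are momentarily at rest, so all KE converts to PE: ½mv² = mgh
v = √(2gh) = √(2 × 10 × 15) = 17.32 m/s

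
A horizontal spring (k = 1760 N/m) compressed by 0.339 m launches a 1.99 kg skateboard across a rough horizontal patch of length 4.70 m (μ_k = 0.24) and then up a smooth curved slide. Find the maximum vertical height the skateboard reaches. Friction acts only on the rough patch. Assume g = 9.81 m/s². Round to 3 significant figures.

h = 4.05 m

Spring energy: E₀ = ½kx² = ½(1760)(0.339)² = 101.13 J
Friction: W_f = μ_k mg d = (0.24)(1.99)(9.81)(4.70) = 22.02 J
Energy at base of ramp: E = 101.13 − 22.02 = 79.110 J
At max height all remaining energy is PE: mgh = E ⇒ h = E/(mg) = 79.110/(1.99 × 9.81) = 4.052 m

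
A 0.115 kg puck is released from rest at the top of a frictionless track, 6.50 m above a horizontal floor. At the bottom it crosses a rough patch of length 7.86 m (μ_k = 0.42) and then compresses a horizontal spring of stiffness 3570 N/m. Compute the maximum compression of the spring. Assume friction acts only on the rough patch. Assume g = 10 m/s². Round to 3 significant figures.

Initial energy: E₁ = mgh = (0.115)(10)(6.50) = 7.4750 J
Friction removes W_f = μ_k mg d = (0.42)(0.115)(10)(7.86) = 3.796 J
Energy reaching the spring: E = 7.4750 − 3.796 = 3.6786 J
At max compression ½kx² = E ⇒ x = √(2E/k) = √(2 × 3.6786/3570) = 0.04540 m

x = 0.0454 m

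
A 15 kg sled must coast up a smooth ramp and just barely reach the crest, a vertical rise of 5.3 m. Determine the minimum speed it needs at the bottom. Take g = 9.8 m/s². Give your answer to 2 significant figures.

At the top it is momentarily at rest, so all KE converts to PE: ½mv² = mgh
v = √(2gh) = √(2 × 9.8 × 5.3) = 10.19 m/s

v = 10 m/s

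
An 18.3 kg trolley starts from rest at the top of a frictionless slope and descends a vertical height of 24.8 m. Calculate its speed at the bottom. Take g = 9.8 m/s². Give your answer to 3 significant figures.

Mechanical energy is conserved (no friction): mgh = ½mv²
v = √(2gh) = √(2 × 9.8 × 24.8) = √486.08 = 22.05 m/s

v = 22.0 m/s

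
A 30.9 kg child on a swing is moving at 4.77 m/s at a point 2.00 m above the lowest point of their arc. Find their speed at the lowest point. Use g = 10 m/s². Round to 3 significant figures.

Energy conservation between the two points: ½mv₀² + mgh = ½mv²
v² = v₀² + 2gh = (4.77)² + 2(10)(2.00) = 62.753
v = √62.753 = 7.922 m/s

v = 7.92 m/s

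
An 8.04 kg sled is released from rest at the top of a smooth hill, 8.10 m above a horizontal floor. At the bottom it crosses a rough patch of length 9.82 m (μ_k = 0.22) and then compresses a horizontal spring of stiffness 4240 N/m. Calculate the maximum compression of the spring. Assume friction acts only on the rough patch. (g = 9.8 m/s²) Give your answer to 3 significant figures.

x = 0.470 m

Initial energy: E₁ = mgh = (8.04)(9.8)(8.10) = 638.22 J
Friction removes W_f = μ_k mg d = (0.22)(8.04)(9.8)(9.82) = 170.2 J
Energy reaching the spring: E = 638.22 − 170.2 = 467.99 J
At max compression ½kx² = E ⇒ x = √(2E/k) = √(2 × 467.99/4240) = 0.4698 m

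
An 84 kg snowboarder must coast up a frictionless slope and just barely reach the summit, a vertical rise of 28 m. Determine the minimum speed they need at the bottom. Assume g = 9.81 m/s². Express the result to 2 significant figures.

v = 23 m/s

At the top they are momentarily at rest, so all KE converts to PE: ½mv² = mgh
v = √(2gh) = √(2 × 9.81 × 28) = 23.44 m/s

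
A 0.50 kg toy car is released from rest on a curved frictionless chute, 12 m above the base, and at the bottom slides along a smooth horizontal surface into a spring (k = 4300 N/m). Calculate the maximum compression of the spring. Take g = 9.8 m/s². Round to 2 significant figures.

x = 0.17 m

At max compression the car is momentarily at rest: mgh = ½kx²
x = √(2mgh/k) = √(2 × 0.50 × 9.8 × 12 / 4300) = 0.1654 m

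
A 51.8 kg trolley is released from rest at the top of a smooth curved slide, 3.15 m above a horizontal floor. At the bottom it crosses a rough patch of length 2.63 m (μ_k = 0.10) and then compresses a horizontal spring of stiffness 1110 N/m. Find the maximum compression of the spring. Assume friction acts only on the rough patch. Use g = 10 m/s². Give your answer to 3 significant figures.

x = 1.64 m

Initial energy: E₁ = mgh = (51.8)(10)(3.15) = 1631.7 J
Friction removes W_f = μ_k mg d = (0.10)(51.8)(10)(2.63) = 136.2 J
Energy reaching the spring: E = 1631.7 − 136.2 = 1495.5 J
At max compression ½kx² = E ⇒ x = √(2E/k) = √(2 × 1495.5/1110) = 1.642 m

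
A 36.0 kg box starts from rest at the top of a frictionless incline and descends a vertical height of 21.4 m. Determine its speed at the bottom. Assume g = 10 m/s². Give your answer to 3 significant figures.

Equating total energy at the two states: mgh = ½mv²
v = √(2gh) = √(2 × 10 × 21.4) = √428.00 = 20.69 m/s

v = 20.7 m/s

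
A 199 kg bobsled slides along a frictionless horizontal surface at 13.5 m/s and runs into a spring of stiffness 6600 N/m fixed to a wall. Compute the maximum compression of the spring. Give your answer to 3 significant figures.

Conservation of energy between contact and max compression: ½mv² = ½kx²
x = v√(m/k) = 13.5 × √(199/6600) = 2.344 m

x = 2.34 m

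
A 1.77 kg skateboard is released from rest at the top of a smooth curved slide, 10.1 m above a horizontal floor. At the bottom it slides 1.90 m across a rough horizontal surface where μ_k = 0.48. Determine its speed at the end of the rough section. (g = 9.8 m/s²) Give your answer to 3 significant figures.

Energy bookkeeping (friction removes W_f = μ_k N d):
mgh = ½mv² + μ_k m g d
W_f = μ_k mg d = (0.48)(1.77)(9.8)(1.90) = 15.82 J
½mv² = mgh − W_f = 175.19 − 15.82 = 159.38 J
v = √(2 × 159.38/1.77) = 13.42 m/s

v = 13.4 m/s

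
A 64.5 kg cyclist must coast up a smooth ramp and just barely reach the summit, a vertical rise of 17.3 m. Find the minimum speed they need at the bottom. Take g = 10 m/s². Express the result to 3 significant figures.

v = 18.6 m/s

At the top they are momentarily at rest, so all KE converts to PE: ½mv² = mgh
v = √(2gh) = √(2 × 10 × 17.3) = 18.60 m/s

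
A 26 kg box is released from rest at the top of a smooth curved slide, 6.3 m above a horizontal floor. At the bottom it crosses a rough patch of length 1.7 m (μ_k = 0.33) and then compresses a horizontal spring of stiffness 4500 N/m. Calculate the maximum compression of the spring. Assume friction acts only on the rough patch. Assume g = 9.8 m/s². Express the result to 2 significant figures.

Initial energy: E₁ = mgh = (26)(9.8)(6.3) = 1605.2 J
Friction removes W_f = μ_k mg d = (0.33)(26)(9.8)(1.7) = 142.9 J
Energy reaching the spring: E = 1605.2 − 142.9 = 1462.3 J
At max compression ½kx² = E ⇒ x = √(2E/k) = √(2 × 1462.3/4500) = 0.8062 m

x = 0.81 m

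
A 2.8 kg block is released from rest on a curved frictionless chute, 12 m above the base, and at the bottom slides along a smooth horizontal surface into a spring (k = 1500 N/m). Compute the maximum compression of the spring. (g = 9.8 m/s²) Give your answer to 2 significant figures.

x = 0.66 m

Energy conservation (no friction) from release to max compression: mgh = ½kx²
x = √(2mgh/k) = √(2 × 2.8 × 9.8 × 12 / 1500) = 0.6626 m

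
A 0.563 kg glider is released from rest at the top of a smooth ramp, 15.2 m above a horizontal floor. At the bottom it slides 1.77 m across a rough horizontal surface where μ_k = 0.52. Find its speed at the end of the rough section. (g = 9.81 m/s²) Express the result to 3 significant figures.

Energy at the top = energy at the end + work done against friction:
mgh = ½mv² + μ_k m g d
W_f = μ_k mg d = (0.52)(0.563)(9.81)(1.77) = 5.083 J
½mv² = mgh − W_f = 83.950 − 5.083 = 78.867 J
v = √(2 × 78.867/0.563) = 16.74 m/s

v = 16.7 m/s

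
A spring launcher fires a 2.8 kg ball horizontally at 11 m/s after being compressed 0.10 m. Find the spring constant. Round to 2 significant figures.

½kx² = ½mv²
k = mv²/x² = (2.8)(11)²/(0.10)² = 33880 N/m

k = 34000 N/m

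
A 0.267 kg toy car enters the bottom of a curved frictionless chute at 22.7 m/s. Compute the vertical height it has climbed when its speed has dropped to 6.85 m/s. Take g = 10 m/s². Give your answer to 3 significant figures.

h = 23.4 m

Energy balance between the two points: ½mv₁² = ½mv₂² + mgh
h = (v₁² − v₂²)/(2g) = (22.7² − 6.85²)/(2 × 10) = 23.42 m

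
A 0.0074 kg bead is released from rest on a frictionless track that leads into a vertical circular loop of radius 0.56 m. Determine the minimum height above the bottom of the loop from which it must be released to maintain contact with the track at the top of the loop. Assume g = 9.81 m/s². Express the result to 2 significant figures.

h = 1.4 m

At the top, for minimum speed gravity alone supplies the centripetal force: mg = mv_top²/r ⇒ v_top² = gr = 5.494 m²/s²
Energy conservation from release height h to the top (height 2r): mgh = ½mv_top² + mg(2r)
h = v_top²/(2g) + 2r = r/2 + 2r = 5r/2 = 1.400 m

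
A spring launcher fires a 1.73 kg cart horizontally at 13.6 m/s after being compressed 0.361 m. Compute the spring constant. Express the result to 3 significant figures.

k = 2460 N/m

½kx² = ½mv²
k = mv²/x² = (1.73)(13.6)²/(0.361)² = 2455 N/m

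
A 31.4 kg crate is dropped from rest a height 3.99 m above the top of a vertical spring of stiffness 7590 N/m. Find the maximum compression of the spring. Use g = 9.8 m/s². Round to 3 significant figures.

Measuring PE from the top of the relaxed spring, at max compression the crate has dropped H + x with zero KE, so:
mg(H + x) = ½kx²
½(7590)x² − (31.4)(9.8)x − (31.4)(9.8)(3.99) = 0
3795x² − 307.7x − 1228 = 0
x = [307.7 + √(94692 + 1.8638e+07)]/(2 × 3795) = 0.6108 m

x = 0.611 m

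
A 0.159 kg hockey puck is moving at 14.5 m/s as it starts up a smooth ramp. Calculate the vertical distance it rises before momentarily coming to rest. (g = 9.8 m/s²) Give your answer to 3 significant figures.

h = 10.7 m

By energy conservation, ½mv² = mgh
h = v²/(2g) = 14.5²/(2 × 9.8) = 10.73 m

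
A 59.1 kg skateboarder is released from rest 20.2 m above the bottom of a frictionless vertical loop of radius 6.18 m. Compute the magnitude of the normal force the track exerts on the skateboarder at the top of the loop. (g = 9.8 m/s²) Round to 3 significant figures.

Energy from release to top (height 2r): mgh = ½mv_top² + mg(2r)
v_top² = 2g(h − 2r) = 2(9.8)(20.2 − 12.36) = 153.66 m²/s²
At the top, both N and weight point toward the centre: N + mg = mv_top²/r
N = m(v_top²/r − g) = 59.1(153.66/6.18 − 9.8) = 890.3 N

N = 890 N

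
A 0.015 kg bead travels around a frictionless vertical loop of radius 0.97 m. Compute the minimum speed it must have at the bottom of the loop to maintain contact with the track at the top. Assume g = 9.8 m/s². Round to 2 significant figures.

At the top: mg = mv_top²/r ⇒ v_top² = gr = 9.506 m²/s²
Energy from bottom to top (height 2r): ½mv_bot² = ½mv_top² + mg(2r)
v_bot² = gr + 4gr = 5gr = 47.53
v_bot = √(5gr) = 6.894 m/s

v = 6.9 m/s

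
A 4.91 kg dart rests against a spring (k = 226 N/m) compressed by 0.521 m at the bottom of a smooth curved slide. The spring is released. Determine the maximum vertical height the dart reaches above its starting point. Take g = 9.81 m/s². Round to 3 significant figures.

All spring PE becomes gravitational PE at the highest point: ½kx² = mgh
h = kx²/(2mg) = (226)(0.521)²/(2 × 4.91 × 9.81) = 0.6368 m

h = 0.637 m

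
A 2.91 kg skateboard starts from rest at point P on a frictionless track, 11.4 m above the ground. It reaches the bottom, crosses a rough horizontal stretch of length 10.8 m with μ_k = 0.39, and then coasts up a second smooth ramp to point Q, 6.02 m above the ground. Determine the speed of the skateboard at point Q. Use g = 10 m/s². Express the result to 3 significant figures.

Energy at P: mgh₁ = (2.91)(10)(11.4) = 331.74 J
Friction loss: W_f = μ_k mg d = 122.6 J
At Q: ½mv² + mgh₂ = mgh₁ − W_f
½mv² = 331.74 − 122.6 − 175.18 = 33.989 J
v = √(2 × 33.989/2.91) = 4.833 m/s

v = 4.83 m/s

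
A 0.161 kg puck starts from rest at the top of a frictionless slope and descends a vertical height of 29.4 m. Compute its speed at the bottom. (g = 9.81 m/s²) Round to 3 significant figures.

Energy conservation between the two points: mgh = ½mv²
v = √(2gh) = √(2 × 9.81 × 29.4) = √576.83 = 24.02 m/s

v = 24.0 m/s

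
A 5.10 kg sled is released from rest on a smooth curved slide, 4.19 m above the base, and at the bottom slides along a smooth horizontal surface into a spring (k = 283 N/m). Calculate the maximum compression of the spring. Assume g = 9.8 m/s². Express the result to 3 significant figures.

x = 1.22 m

Energy conservation (no friction) from release to max compression: mgh = ½kx²
x = √(2mgh/k) = √(2 × 5.10 × 9.8 × 4.19 / 283) = 1.217 m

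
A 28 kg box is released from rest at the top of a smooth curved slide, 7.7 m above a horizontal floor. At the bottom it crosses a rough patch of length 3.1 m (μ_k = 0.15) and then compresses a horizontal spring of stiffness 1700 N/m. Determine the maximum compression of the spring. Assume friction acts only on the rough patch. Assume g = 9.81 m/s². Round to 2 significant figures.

x = 1.5 m

Initial energy: E₁ = mgh = (28)(9.81)(7.7) = 2115.0 J
Friction removes W_f = μ_k mg d = (0.15)(28)(9.81)(3.1) = 127.7 J
Energy reaching the spring: E = 2115.0 − 127.7 = 1987.3 J
At max compression ½kx² = E ⇒ x = √(2E/k) = √(2 × 1987.3/1700) = 1.529 m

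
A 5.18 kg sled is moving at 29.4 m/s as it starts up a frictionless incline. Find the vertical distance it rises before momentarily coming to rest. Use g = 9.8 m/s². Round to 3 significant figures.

h = 44.1 m

By energy conservation, ½mv² = mgh
h = v²/(2g) = 29.4²/(2 × 9.8) = 44.10 m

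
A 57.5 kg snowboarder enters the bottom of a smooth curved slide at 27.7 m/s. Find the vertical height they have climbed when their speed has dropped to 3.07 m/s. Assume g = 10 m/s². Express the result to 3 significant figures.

h = 37.9 m

Energy balance between the two points: ½mv₁² = ½mv₂² + mgh
h = (v₁² − v₂²)/(2g) = (27.7² − 3.07²)/(2 × 10) = 37.89 m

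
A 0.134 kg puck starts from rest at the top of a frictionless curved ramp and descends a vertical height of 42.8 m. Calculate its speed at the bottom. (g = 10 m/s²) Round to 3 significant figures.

v = 29.3 m/s

Mechanical energy is conserved (no friction): mgh = ½mv²
v = √(2gh) = √(2 × 10 × 42.8) = √856.00 = 29.26 m/s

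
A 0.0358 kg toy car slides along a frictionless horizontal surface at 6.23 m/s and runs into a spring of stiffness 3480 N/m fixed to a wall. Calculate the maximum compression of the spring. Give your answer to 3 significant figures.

x = 0.0200 m

Conservation of energy between contact and max compression: ½mv² = ½kx²
x = v√(m/k) = 6.23 × √(0.0358/3480) = 0.01998 m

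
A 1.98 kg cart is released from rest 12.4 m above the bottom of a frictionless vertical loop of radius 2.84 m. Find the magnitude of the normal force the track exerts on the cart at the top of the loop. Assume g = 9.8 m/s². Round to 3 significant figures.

N = 72.4 N

Energy from release to top (height 2r): mgh = ½mv_top² + mg(2r)
v_top² = 2g(h − 2r) = 2(9.8)(12.4 − 5.680) = 131.71 m²/s²
At the top, both N and weight point toward the centre: N + mg = mv_top²/r
N = m(v_top²/r − g) = 1.98(131.71/2.84 − 9.8) = 72.42 N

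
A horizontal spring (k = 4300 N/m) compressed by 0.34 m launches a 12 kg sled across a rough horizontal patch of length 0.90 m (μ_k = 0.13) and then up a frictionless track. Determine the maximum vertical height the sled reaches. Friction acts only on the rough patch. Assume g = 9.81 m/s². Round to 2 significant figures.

Spring energy: E₀ = ½kx² = ½(4300)(0.34)² = 248.54 J
Friction: W_f = μ_k mg d = (0.13)(12)(9.81)(0.90) = 13.77 J
Energy at base of ramp: E = 248.54 − 13.77 = 234.77 J
At max height all remaining energy is PE: mgh = E ⇒ h = E/(mg) = 234.77/(12 × 9.81) = 1.994 m

h = 2.0 m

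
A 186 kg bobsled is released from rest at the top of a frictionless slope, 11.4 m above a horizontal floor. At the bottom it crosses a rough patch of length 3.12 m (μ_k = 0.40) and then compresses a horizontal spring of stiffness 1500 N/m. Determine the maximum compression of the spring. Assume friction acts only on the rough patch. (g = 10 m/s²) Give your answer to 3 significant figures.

x = 5.02 m

Initial energy: E₁ = mgh = (186)(10)(11.4) = 21204 J
Friction removes W_f = μ_k mg d = (0.40)(186)(10)(3.12) = 2321 J
Energy reaching the spring: E = 21204 − 2321 = 18883 J
At max compression ½kx² = E ⇒ x = √(2E/k) = √(2 × 18883/1500) = 5.018 m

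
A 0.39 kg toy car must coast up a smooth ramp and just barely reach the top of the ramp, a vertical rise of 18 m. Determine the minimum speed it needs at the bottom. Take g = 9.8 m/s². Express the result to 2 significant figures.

v = 19 m/s

At the top it is momentarily at rest, so all KE converts to PE: ½mv² = mgh
v = √(2gh) = √(2 × 9.8 × 18) = 18.78 m/s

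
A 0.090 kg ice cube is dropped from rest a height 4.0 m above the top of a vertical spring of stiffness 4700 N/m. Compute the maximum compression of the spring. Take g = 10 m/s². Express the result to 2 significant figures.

x = 0.039 m

Measuring PE from the top of the relaxed spring, at max compression the cube has dropped H + x with zero KE, so:
mg(H + x) = ½kx²
½(4700)x² − (0.090)(10)x − (0.090)(10)(4.0) = 0
2350x² − 0.9000x − 3.600 = 0
x = [0.9000 + √(0.8100 + 33840)]/(2 × 2350) = 0.03933 m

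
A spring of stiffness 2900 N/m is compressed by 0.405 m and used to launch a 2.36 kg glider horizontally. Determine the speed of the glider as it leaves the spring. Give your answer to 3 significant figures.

The glider leaves the spring when the spring is at natural length, so ½kx² = ½mv²
v = x√(k/m) = 0.405 × √(2900/2.36) = 14.20 m/s

v = 14.2 m/s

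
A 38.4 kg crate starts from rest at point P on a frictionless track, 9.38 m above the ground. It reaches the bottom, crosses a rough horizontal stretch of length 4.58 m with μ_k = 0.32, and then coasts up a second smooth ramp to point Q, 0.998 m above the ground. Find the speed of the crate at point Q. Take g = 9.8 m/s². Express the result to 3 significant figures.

v = 11.6 m/s

Energy at P: mgh₁ = (38.4)(9.8)(9.38) = 3529.9 J
Friction loss: W_f = μ_k mg d = 551.5 J
At Q: ½mv² + mgh₂ = mgh₁ − W_f
½mv² = 3529.9 − 551.5 − 375.57 = 2602.8 J
v = √(2 × 2602.8/38.4) = 11.64 m/s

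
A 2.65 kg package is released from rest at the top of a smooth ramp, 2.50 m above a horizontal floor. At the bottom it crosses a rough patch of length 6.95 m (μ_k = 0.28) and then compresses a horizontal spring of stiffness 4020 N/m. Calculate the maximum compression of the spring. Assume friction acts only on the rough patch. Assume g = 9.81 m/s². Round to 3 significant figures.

Initial energy: E₁ = mgh = (2.65)(9.81)(2.50) = 64.991 J
Friction removes W_f = μ_k mg d = (0.28)(2.65)(9.81)(6.95) = 50.59 J
Energy reaching the spring: E = 64.991 − 50.59 = 14.402 J
At max compression ½kx² = E ⇒ x = √(2E/k) = √(2 × 14.402/4020) = 0.08465 m

x = 0.0846 m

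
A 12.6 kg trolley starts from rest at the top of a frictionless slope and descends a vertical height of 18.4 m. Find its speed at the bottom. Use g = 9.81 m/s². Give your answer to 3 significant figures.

v = 19.0 m/s

Equating total energy at the two states: mgh = ½mv²
The mass cancels from both sides.
v = √(2gh) = √(2 × 9.81 × 18.4) = √361.01 = 19.00 m/s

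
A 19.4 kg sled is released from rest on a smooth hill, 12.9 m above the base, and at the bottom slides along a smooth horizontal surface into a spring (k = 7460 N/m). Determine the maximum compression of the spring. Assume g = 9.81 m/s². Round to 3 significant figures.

Energy conservation (no friction) from release to max compression: mgh = ½kx²
x = √(2mgh/k) = √(2 × 19.4 × 9.81 × 12.9 / 7460) = 0.8113 m

x = 0.811 m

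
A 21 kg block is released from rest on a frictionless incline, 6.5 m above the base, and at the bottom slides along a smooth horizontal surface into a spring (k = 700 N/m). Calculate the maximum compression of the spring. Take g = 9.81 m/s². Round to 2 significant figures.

Energy conservation (no friction) from release to max compression: mgh = ½kx²
x = √(2mgh/k) = √(2 × 21 × 9.81 × 6.5 / 700) = 1.956 m

x = 2.0 m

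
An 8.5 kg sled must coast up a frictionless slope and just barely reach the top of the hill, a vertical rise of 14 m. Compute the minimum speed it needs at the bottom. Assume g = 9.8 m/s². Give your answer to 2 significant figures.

v = 17 m/s

At the top it is momentarily at rest, so all KE converts to PE: ½mv² = mgh
v = √(2gh) = √(2 × 9.8 × 14) = 16.57 m/s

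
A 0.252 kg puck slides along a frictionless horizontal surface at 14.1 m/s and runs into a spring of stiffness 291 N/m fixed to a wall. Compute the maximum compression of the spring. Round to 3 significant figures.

Conservation of energy between contact and max compression: ½mv² = ½kx²
x = v√(m/k) = 14.1 × √(0.252/291) = 0.4149 m

x = 0.415 m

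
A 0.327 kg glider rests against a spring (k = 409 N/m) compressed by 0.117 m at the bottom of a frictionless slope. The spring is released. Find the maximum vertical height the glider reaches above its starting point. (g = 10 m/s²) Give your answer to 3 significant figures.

h = 0.856 m

Energy conservation from release to the highest point: ½kx² = mgh
h = kx²/(2mg) = (409)(0.117)²/(2 × 0.327 × 10) = 0.8561 m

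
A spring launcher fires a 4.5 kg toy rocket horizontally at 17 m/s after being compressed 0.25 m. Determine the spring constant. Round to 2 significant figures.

k = 21000 N/m

Spring PE at full compression equals KE at release: ½kx² = ½mv²
k = mv²/x² = (4.5)(17)²/(0.25)² = 20808 N/m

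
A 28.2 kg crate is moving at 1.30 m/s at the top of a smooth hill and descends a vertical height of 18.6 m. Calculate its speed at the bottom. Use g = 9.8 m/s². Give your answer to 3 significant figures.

Energy conservation between the two points: ½mv₀² + mgh = ½mv²
v² = v₀² + 2gh = (1.30)² + 2(9.8)(18.6) = 366.25
v = √366.25 = 19.14 m/s

v = 19.1 m/s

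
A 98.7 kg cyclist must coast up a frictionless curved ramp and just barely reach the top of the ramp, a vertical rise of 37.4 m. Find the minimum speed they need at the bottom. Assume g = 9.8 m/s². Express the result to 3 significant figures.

At the top they are momentarily at rest, so all KE converts to PE: ½mv² = mgh
v = √(2gh) = √(2 × 9.8 × 37.4) = 27.07 m/s

v = 27.1 m/s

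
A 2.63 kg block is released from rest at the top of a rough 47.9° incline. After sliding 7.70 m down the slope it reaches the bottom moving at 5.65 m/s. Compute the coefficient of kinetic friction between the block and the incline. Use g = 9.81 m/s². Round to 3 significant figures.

μ_k = 0.792

The energy dissipated by friction is the PE lost minus the KE gained:
mgL sinθ = 147.40 J; ½mv² = 41.978 J
W_f = 147.40 − 41.978 = 105.4 J
μ_k = W_f/(mg cosθ · L) = 105.4/(17.30 × 7.70) = 0.7915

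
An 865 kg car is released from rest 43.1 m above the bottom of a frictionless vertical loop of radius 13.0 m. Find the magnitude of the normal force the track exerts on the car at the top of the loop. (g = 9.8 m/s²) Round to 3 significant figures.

Energy from release to top (height 2r): mgh = ½mv_top² + mg(2r)
v_top² = 2g(h − 2r) = 2(9.8)(43.1 − 26.00) = 335.16 m²/s²
At the top, both N and weight point toward the centre: N + mg = mv_top²/r
N = m(v_top²/r − g) = 865(335.16/13.0 − 9.8) = 13824 N

N = 13800 N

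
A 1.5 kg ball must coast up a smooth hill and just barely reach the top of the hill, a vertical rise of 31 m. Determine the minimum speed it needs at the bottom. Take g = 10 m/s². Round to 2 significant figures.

At the top it is momentarily at rest, so all KE converts to PE: ½mv² = mgh
v = √(2gh) = √(2 × 10 × 31) = 24.90 m/s

v = 25 m/s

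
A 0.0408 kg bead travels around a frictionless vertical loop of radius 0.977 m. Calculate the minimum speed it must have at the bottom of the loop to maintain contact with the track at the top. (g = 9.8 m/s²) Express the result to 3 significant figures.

v = 6.92 m/s

At the top: mg = mv_top²/r ⇒ v_top² = gr = 9.575 m²/s²
Energy from bottom to top (height 2r): ½mv_bot² = ½mv_top² + mg(2r)
v_bot² = gr + 4gr = 5gr = 47.87
v_bot = √(5gr) = 6.919 m/s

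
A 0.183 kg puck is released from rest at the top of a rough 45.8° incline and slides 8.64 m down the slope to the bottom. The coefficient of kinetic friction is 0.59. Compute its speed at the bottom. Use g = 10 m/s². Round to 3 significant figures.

v = 7.27 m/s

Taking the bottom as reference, mgh = ½mv² + μ_k N L with h = L sinθ, N = mg cosθ:
mgh = mgL sinθ = (0.183)(10)(8.64)sin45.8° = 11.335 J
W_f = μ_k mg cosθ · L = (0.59)(0.183)(10)cos45.8°·8.64 = 6.504 J
½mv² = 11.335 − 6.504 = 4.8316 J
v = √(2 × 4.8316/0.183) = 7.267 m/s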